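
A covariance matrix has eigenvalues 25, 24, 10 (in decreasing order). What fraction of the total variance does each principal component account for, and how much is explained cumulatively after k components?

Step 1 — total variance = trace(Sigma) = Σ λ_i = 25 + 24 + 10 = 59.

Step 2 — fraction explained by component i = λ_i / Σ λ:
  PC1: 25/59 = 0.4237
  PC2: 24/59 = 0.4068
  PC3: 10/59 = 0.1695

Step 3 — cumulative fraction after k components = (λ_1 + ... + λ_k) / Σ λ:
  k = 1: 25/59 = 0.4237
  k = 2: (25 + 24)/59 = 49/59 = 0.8305
  k = 3: (25 + 24 + 10)/59 = 59/59 = 1

Summary (fraction, with percent):

explained: PC1 0.4237 (42.37%), PC2 0.4068 (40.68%), PC3 0.1695 (16.95%);  cumulative: 0.4237, 0.8305, 1


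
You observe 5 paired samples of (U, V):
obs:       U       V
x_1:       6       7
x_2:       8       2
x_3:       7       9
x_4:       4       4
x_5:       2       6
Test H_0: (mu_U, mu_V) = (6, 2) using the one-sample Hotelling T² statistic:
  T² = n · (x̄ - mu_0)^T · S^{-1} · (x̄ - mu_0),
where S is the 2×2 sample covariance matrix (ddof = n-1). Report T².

Step 1 — sample mean vector:
  mean(U) = (6 + 8 + 7 + 4 + 2) / 5 = 27/5 = 5.4
  mean(V) = (7 + 2 + 9 + 4 + 6) / 5 = 28/5 = 5.6
  x̄ = (5.4, 5.6),  deviation x̄ - mu_0 = (5.4, 5.6) - (6, 2) = (-0.6, 3.6).

Step 2 — sample covariance matrix, S[i,j] = (1/(n-1)) · Σ_k (x_{k,i} - mean_i) · (x_{k,j} - mean_j), divisor n-1 = 4:
  S[U,U] = ((0.6)·(0.6) + (2.6)·(2.6) + (1.6)·(1.6) + (-1.4)·(-1.4) + (-3.4)·(-3.4)) / 4 = 23.2/4 = 5.8
  S[U,V] = ((0.6)·(1.4) + (2.6)·(-3.6) + (1.6)·(3.4) + (-1.4)·(-1.6) + (-3.4)·(0.4)) / 4 = -2.2/4 = -0.55
  S[V,V] = ((1.4)·(1.4) + (-3.6)·(-3.6) + (3.4)·(3.4) + (-1.6)·(-1.6) + (0.4)·(0.4)) / 4 = 29.2/4 = 7.3
  S = [[5.8, -0.55],
 [-0.55, 7.3]].

Step 3 — invert S. det(S) = 5.8·7.3 - (-0.55)² = 42.0375.
  S^{-1} = (1/det) · [[d, -b], [-b, a]] = [[0.1737, 0.0131],
 [0.0131, 0.138]].

Step 4 — quadratic form (x̄ - mu_0)^T · S^{-1} · (x̄ - mu_0):
  S^{-1} · (x̄ - mu_0) = (-0.0571, 0.4888),
  (x̄ - mu_0)^T · [...] = (-0.6)·(-0.0571) + (3.6)·(0.4888) = 1.7941.

Step 5 — scale by n: T² = 5 · 1.7941 = 8.9706.

T² ≈ 8.9706


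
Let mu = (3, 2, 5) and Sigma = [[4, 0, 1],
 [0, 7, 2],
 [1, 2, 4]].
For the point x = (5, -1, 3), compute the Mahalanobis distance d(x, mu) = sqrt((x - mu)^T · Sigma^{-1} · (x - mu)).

Step 1 — centre the observation: (x - mu) = (2, -3, -2).

Step 2 — invert Sigma (cofactor / det for 3×3, or solve directly):
  Sigma^{-1} = [[0.2697, 0.0225, -0.0787],
 [0.0225, 0.1685, -0.0899],
 [-0.0787, -0.0899, 0.3146]].

Step 3 — form the quadratic (x - mu)^T · Sigma^{-1} · (x - mu):
  Sigma^{-1} · (x - mu) = (0.6292, -0.2809, -0.5169).
  (x - mu)^T · [Sigma^{-1} · (x - mu)] = (2)·(0.6292) + (-3)·(-0.2809) + (-2)·(-0.5169) = 3.1348.

Step 4 — take square root: d = √(3.1348) ≈ 1.7705.

d(x, mu) = √(3.1348) ≈ 1.7705


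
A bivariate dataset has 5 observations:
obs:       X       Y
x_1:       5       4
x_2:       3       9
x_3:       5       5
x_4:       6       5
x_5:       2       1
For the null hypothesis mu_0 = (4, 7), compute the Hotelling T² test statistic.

Step 1 — sample mean vector:
  mean(X) = (5 + 3 + 5 + 6 + 2) / 5 = 21/5 = 4.2
  mean(Y) = (4 + 9 + 5 + 5 + 1) / 5 = 24/5 = 4.8
  x̄ = (4.2, 4.8),  deviation x̄ - mu_0 = (4.2, 4.8) - (4, 7) = (0.2, -2.2).

Step 2 — sample covariance matrix, S[i,j] = (1/(n-1)) · Σ_k (x_{k,i} - mean_i) · (x_{k,j} - mean_j), divisor n-1 = 4:
  S[X,X] = ((0.8)·(0.8) + (-1.2)·(-1.2) + (0.8)·(0.8) + (1.8)·(1.8) + (-2.2)·(-2.2)) / 4 = 10.8/4 = 2.7
  S[X,Y] = ((0.8)·(-0.8) + (-1.2)·(4.2) + (0.8)·(0.2) + (1.8)·(0.2) + (-2.2)·(-3.8)) / 4 = 3.2/4 = 0.8
  S[Y,Y] = ((-0.8)·(-0.8) + (4.2)·(4.2) + (0.2)·(0.2) + (0.2)·(0.2) + (-3.8)·(-3.8)) / 4 = 32.8/4 = 8.2
  S = [[2.7, 0.8],
 [0.8, 8.2]].

Step 3 — invert S. det(S) = 2.7·8.2 - (0.8)² = 21.5.
  S^{-1} = (1/det) · [[d, -b], [-b, a]] = [[0.3814, -0.0372],
 [-0.0372, 0.1256]].

Step 4 — quadratic form (x̄ - mu_0)^T · S^{-1} · (x̄ - mu_0):
  S^{-1} · (x̄ - mu_0) = (0.1581, -0.2837),
  (x̄ - mu_0)^T · [...] = (0.2)·(0.1581) + (-2.2)·(-0.2837) = 0.6558.

Step 5 — scale by n: T² = 5 · 0.6558 = 3.2791.

T² ≈ 3.2791


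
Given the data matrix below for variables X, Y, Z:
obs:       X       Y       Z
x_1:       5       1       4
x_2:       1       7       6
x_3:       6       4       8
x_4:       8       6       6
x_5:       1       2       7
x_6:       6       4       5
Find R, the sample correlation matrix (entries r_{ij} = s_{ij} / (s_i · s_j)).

Step 1 — column means:
  mean(X) = (5 + 1 + 6 + 8 + 1 + 6) / 6 = 27/6 = 4.5
  mean(Y) = (1 + 7 + 4 + 6 + 2 + 4) / 6 = 24/6 = 4
  mean(Z) = (4 + 6 + 8 + 6 + 7 + 5) / 6 = 36/6 = 6

Step 2 — sample variances and covariances s[i,j] = (1/(n-1)) · Σ_k (x_{k,i} - mean_i) · (x_{k,j} - mean_j), with n-1 = 5:
  s[X,X] = ((0.5)·(0.5) + (-3.5)·(-3.5) + (1.5)·(1.5) + (3.5)·(3.5) + (-3.5)·(-3.5) + (1.5)·(1.5)) / 5 = 41.5/5 = 8.3
  s[X,Y] = ((0.5)·(-3) + (-3.5)·(3) + (1.5)·(0) + (3.5)·(2) + (-3.5)·(-2) + (1.5)·(0)) / 5 = 2/5 = 0.4
  s[X,Z] = ((0.5)·(-2) + (-3.5)·(0) + (1.5)·(2) + (3.5)·(0) + (-3.5)·(1) + (1.5)·(-1)) / 5 = -3/5 = -0.6
  s[Y,Y] = ((-3)·(-3) + (3)·(3) + (0)·(0) + (2)·(2) + (-2)·(-2) + (0)·(0)) / 5 = 26/5 = 5.2
  s[Y,Z] = ((-3)·(-2) + (3)·(0) + (0)·(2) + (2)·(0) + (-2)·(1) + (0)·(-1)) / 5 = 4/5 = 0.8
  s[Z,Z] = ((-2)·(-2) + (0)·(0) + (2)·(2) + (0)·(0) + (1)·(1) + (-1)·(-1)) / 5 = 10/5 = 2
  Sample standard deviations s_i = √(s[i,i]):
  s(X) = √(8.3) = 2.881
  s(Y) = √(5.2) = 2.2804
  s(Z) = √(2) = 1.4142

Step 3 — r_{ij} = s_{ij} / (s_i · s_j):
  r[X,X] = 1 (diagonal).
  r[X,Y] = 0.4 / (2.881 · 2.2804) = 0.4 / 6.5696 = 0.0609
  r[X,Z] = -0.6 / (2.881 · 1.4142) = -0.6 / 4.0743 = -0.1473
  r[Y,Y] = 1 (diagonal).
  r[Y,Z] = 0.8 / (2.2804 · 1.4142) = 0.8 / 3.2249 = 0.2481
  r[Z,Z] = 1 (diagonal).

R is symmetric with unit diagonal. Assembling:

R = [[1, 0.0609, -0.1473],
 [0.0609, 1, 0.2481],
 [-0.1473, 0.2481, 1]]


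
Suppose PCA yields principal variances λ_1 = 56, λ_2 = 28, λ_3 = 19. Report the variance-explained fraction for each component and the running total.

Step 1 — total variance = trace(Sigma) = Σ λ_i = 56 + 28 + 19 = 103.

Step 2 — fraction explained by component i = λ_i / Σ λ:
  PC1: 56/103 = 0.5437
  PC2: 28/103 = 0.2718
  PC3: 19/103 = 0.1845

Step 3 — cumulative fraction after k components = (λ_1 + ... + λ_k) / Σ λ:
  k = 1: 56/103 = 0.5437
  k = 2: (56 + 28)/103 = 84/103 = 0.8155
  k = 3: (56 + 28 + 19)/103 = 103/103 = 1

Summary (fraction, with percent):

explained: PC1 0.5437 (54.37%), PC2 0.2718 (27.18%), PC3 0.1845 (18.45%);  cumulative: 0.5437, 0.8155, 1


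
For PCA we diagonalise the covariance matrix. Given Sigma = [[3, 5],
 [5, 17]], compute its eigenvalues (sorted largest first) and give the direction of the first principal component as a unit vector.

Step 1 — characteristic polynomial of 2×2 Sigma:
  det(Sigma - λI) = λ² - trace · λ + det = 0.
  trace = 3 + 17 = 20, det = 3·17 - (5)² = 26.
Step 2 — discriminant:
  Δ = trace² - 4·det = 400 - 104 = 296.
Step 3 — eigenvalues:
  λ = (trace ± √Δ)/2 = (20 ± 17.2047)/2,
  λ_1 = 18.6023,  λ_2 = 1.3977.

Step 4 — unit eigenvector for λ_1: solve (Sigma - λ_1 I)v = 0. First row:
  (3 - 18.6023)·v_x + (5)·v_y = 0, i.e. (-15.6023)·v_x + (5)·v_y = 0,
  so v ∝ (b, λ_1 - a) = (5, 15.6023) = u.
  ||u|| = √((5)² + (15.6023)²) = √(268.4326) ≈ 16.3839,
  v_1 = u/||u|| ≈ (0.3052, 0.9523) (||v_1|| = 1).

λ_1 = 18.6023,  λ_2 = 1.3977;  v_1 ≈ (0.3052, 0.9523)


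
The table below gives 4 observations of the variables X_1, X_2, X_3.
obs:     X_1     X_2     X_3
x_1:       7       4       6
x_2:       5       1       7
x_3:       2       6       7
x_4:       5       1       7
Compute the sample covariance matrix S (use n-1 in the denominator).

Step 1 — column means:
  mean(X_1) = (7 + 5 + 2 + 5) / 4 = 19/4 = 4.75
  mean(X_2) = (4 + 1 + 6 + 1) / 4 = 12/4 = 3
  mean(X_3) = (6 + 7 + 7 + 7) / 4 = 27/4 = 6.75

Step 2 — sample covariance S[i,j] = (1/(n-1)) · Σ_k (x_{k,i} - mean_i) · (x_{k,j} - mean_j), with n-1 = 3.
  S[X_1,X_1] = ((2.25)·(2.25) + (0.25)·(0.25) + (-2.75)·(-2.75) + (0.25)·(0.25)) / 3 = 12.75/3 = 4.25
  S[X_1,X_2] = ((2.25)·(1) + (0.25)·(-2) + (-2.75)·(3) + (0.25)·(-2)) / 3 = -7/3 = -2.3333
  S[X_1,X_3] = ((2.25)·(-0.75) + (0.25)·(0.25) + (-2.75)·(0.25) + (0.25)·(0.25)) / 3 = -2.25/3 = -0.75
  S[X_2,X_2] = ((1)·(1) + (-2)·(-2) + (3)·(3) + (-2)·(-2)) / 3 = 18/3 = 6
  S[X_2,X_3] = ((1)·(-0.75) + (-2)·(0.25) + (3)·(0.25) + (-2)·(0.25)) / 3 = -1/3 = -0.3333
  S[X_3,X_3] = ((-0.75)·(-0.75) + (0.25)·(0.25) + (0.25)·(0.25) + (0.25)·(0.25)) / 3 = 0.75/3 = 0.25

S is symmetric (S[j,i] = S[i,j]). Assembling:

S = [[4.25, -2.3333, -0.75],
 [-2.3333, 6, -0.3333],
 [-0.75, -0.3333, 0.25]]


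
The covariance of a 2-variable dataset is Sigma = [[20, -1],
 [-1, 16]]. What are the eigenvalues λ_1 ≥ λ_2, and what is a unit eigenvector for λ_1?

Step 1 — characteristic polynomial of 2×2 Sigma:
  det(Sigma - λI) = λ² - trace · λ + det = 0.
  trace = 20 + 16 = 36, det = 20·16 - (-1)² = 319.
Step 2 — discriminant:
  Δ = trace² - 4·det = 1296 - 1276 = 20.
Step 3 — eigenvalues:
  λ = (trace ± √Δ)/2 = (36 ± 4.4721)/2,
  λ_1 = 20.2361,  λ_2 = 15.7639.

Step 4 — unit eigenvector for λ_1: solve (Sigma - λ_1 I)v = 0. First row:
  (20 - 20.2361)·v_x + (-1)·v_y = 0, i.e. (-0.2361)·v_x + (-1)·v_y = 0,
  so v ∝ (b, λ_1 - a) = (-1, 0.2361); multiply by -1 so the first entry is positive: u = (1, -0.2361).
  ||u|| = √((1)² + (-0.2361)²) = √(1.0557) ≈ 1.0275,
  v_1 = u/||u|| ≈ (0.9732, -0.2298) (||v_1|| = 1).

λ_1 = 20.2361,  λ_2 = 15.7639;  v_1 ≈ (0.9732, -0.2298)


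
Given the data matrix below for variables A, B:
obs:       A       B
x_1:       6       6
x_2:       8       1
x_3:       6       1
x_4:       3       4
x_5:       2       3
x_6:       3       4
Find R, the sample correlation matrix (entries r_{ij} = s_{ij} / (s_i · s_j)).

Step 1 — column means:
  mean(A) = (6 + 8 + 6 + 3 + 2 + 3) / 6 = 28/6 = 4.6667
  mean(B) = (6 + 1 + 1 + 4 + 3 + 4) / 6 = 19/6 = 3.1667

Step 2 — sample variances and covariances s[i,j] = (1/(n-1)) · Σ_k (x_{k,i} - mean_i) · (x_{k,j} - mean_j), with n-1 = 5:
  s[A,A] = ((1.3333)·(1.3333) + (3.3333)·(3.3333) + (1.3333)·(1.3333) + (-1.6667)·(-1.6667) + (-2.6667)·(-2.6667) + (-1.6667)·(-1.6667)) / 5 = 27.3333/5 = 5.4667
  s[A,B] = ((1.3333)·(2.8333) + (3.3333)·(-2.1667) + (1.3333)·(-2.1667) + (-1.6667)·(0.8333) + (-2.6667)·(-0.1667) + (-1.6667)·(0.8333)) / 5 = -8.6667/5 = -1.7333
  s[B,B] = ((2.8333)·(2.8333) + (-2.1667)·(-2.1667) + (-2.1667)·(-2.1667) + (0.8333)·(0.8333) + (-0.1667)·(-0.1667) + (0.8333)·(0.8333)) / 5 = 18.8333/5 = 3.7667
  Sample standard deviations s_i = √(s[i,i]):
  s(A) = √(5.4667) = 2.3381
  s(B) = √(3.7667) = 1.9408

Step 3 — r_{ij} = s_{ij} / (s_i · s_j):
  r[A,A] = 1 (diagonal).
  r[A,B] = -1.7333 / (2.3381 · 1.9408) = -1.7333 / 4.5377 = -0.382
  r[B,B] = 1 (diagonal).

R is symmetric with unit diagonal. Assembling:

R = [[1, -0.382],
 [-0.382, 1]]


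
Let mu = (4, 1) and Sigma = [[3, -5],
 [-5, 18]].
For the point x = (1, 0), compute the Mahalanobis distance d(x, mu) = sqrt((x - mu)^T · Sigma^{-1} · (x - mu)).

Step 1 — centre the observation: (x - mu) = (-3, -1).

Step 2 — invert Sigma. det(Sigma) = 3·18 - (-5)² = 29.
  Sigma^{-1} = (1/det) · [[d, -b], [-b, a]] = [[0.6207, 0.1724],
 [0.1724, 0.1034]].

Step 3 — form the quadratic (x - mu)^T · Sigma^{-1} · (x - mu):
  Sigma^{-1} · (x - mu) = (-2.0345, -0.6207).
  (x - mu)^T · [Sigma^{-1} · (x - mu)] = (-3)·(-2.0345) + (-1)·(-0.6207) = 6.7241.

Step 4 — take square root: d = √(6.7241) ≈ 2.5931.

d(x, mu) = √(6.7241) ≈ 2.5931


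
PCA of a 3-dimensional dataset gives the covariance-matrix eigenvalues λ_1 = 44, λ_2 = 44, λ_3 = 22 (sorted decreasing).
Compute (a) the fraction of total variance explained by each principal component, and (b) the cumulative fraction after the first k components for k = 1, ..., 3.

Step 1 — total variance = trace(Sigma) = Σ λ_i = 44 + 44 + 22 = 110.

Step 2 — fraction explained by component i = λ_i / Σ λ:
  PC1: 44/110 = 0.4
  PC2: 44/110 = 0.4
  PC3: 22/110 = 0.2

Step 3 — cumulative fraction after k components = (λ_1 + ... + λ_k) / Σ λ:
  k = 1: 44/110 = 0.4
  k = 2: (44 + 44)/110 = 88/110 = 0.8
  k = 3: (44 + 44 + 22)/110 = 110/110 = 1

Summary (fraction, with percent):

explained: PC1 0.4 (40%), PC2 0.4 (40%), PC3 0.2 (20%);  cumulative: 0.4, 0.8, 1


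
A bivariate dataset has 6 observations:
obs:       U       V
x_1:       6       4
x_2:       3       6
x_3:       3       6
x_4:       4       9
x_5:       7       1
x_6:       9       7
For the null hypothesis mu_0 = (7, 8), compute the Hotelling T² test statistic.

Step 1 — sample mean vector:
  mean(U) = (6 + 3 + 3 + 4 + 7 + 9) / 6 = 32/6 = 5.3333
  mean(V) = (4 + 6 + 6 + 9 + 1 + 7) / 6 = 33/6 = 5.5
  x̄ = (5.3333, 5.5),  deviation x̄ - mu_0 = (5.3333, 5.5) - (7, 8) = (-1.6667, -2.5).

Step 2 — sample covariance matrix, S[i,j] = (1/(n-1)) · Σ_k (x_{k,i} - mean_i) · (x_{k,j} - mean_j), divisor n-1 = 5:
  S[U,U] = ((0.6667)·(0.6667) + (-2.3333)·(-2.3333) + (-2.3333)·(-2.3333) + (-1.3333)·(-1.3333) + (1.6667)·(1.6667) + (3.6667)·(3.6667)) / 5 = 29.3333/5 = 5.8667
  S[U,V] = ((0.6667)·(-1.5) + (-2.3333)·(0.5) + (-2.3333)·(0.5) + (-1.3333)·(3.5) + (1.6667)·(-4.5) + (3.6667)·(1.5)) / 5 = -10/5 = -2
  S[V,V] = ((-1.5)·(-1.5) + (0.5)·(0.5) + (0.5)·(0.5) + (3.5)·(3.5) + (-4.5)·(-4.5) + (1.5)·(1.5)) / 5 = 37.5/5 = 7.5
  S = [[5.8667, -2],
 [-2, 7.5]].

Step 3 — invert S. det(S) = 5.8667·7.5 - (-2)² = 40.
  S^{-1} = (1/det) · [[d, -b], [-b, a]] = [[0.1875, 0.05],
 [0.05, 0.1467]].

Step 4 — quadratic form (x̄ - mu_0)^T · S^{-1} · (x̄ - mu_0):
  S^{-1} · (x̄ - mu_0) = (-0.4375, -0.45),
  (x̄ - mu_0)^T · [...] = (-1.6667)·(-0.4375) + (-2.5)·(-0.45) = 1.8542.

Step 5 — scale by n: T² = 6 · 1.8542 = 11.125.

T² ≈ 11.125


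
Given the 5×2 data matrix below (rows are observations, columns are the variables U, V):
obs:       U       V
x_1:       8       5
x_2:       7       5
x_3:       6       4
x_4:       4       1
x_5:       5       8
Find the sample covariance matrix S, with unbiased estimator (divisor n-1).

Step 1 — column means:
  mean(U) = (8 + 7 + 6 + 4 + 5) / 5 = 30/5 = 6
  mean(V) = (5 + 5 + 4 + 1 + 8) / 5 = 23/5 = 4.6

Step 2 — sample covariance S[i,j] = (1/(n-1)) · Σ_k (x_{k,i} - mean_i) · (x_{k,j} - mean_j), with n-1 = 4.
  S[U,U] = ((2)·(2) + (1)·(1) + (0)·(0) + (-2)·(-2) + (-1)·(-1)) / 4 = 10/4 = 2.5
  S[U,V] = ((2)·(0.4) + (1)·(0.4) + (0)·(-0.6) + (-2)·(-3.6) + (-1)·(3.4)) / 4 = 5/4 = 1.25
  S[V,V] = ((0.4)·(0.4) + (0.4)·(0.4) + (-0.6)·(-0.6) + (-3.6)·(-3.6) + (3.4)·(3.4)) / 4 = 25.2/4 = 6.3

S is symmetric (S[j,i] = S[i,j]). Assembling:

S = [[2.5, 1.25],
 [1.25, 6.3]]


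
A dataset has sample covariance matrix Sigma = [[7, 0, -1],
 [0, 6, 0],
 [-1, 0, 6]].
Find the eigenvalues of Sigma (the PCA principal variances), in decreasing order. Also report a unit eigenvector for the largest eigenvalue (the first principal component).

Step 1 — characteristic polynomial p(λ) = det(λI - Sigma) = λ³ - tr·λ² + c_1·λ - det, where tr = trace, c_1 = sum of the principal 2×2 minors, det = det(Sigma):
  tr = 7 + 6 + 6 = 19,
  c_1 = (7·6 - (0)²) + (7·6 - (-1)²) + (6·6 - (0)²) = 42 + 41 + 36 = 119,
  det = 7·(6·6 - (0)²) - (0)·((0)·6 - (0)·(-1)) + (-1)·((0)·(0) - 6·(-1)) = 7·(36) - (0)·(0) + (-1)·(6) = 246.
  So p(λ) = λ³ - 19λ² + 119λ - 246.
Step 2 — look for an integer root (rational root theorem: any rational root is an integer divisor of 246). Testing λ = 6:
  p(6) = 216 - 684 + 714 - 246 = 0  ✓
  Dividing out (λ - 6): p(λ) = (λ - 6)(λ² - 13λ + 41).
Step 3 — remaining eigenvalues from the quadratic λ² - 13λ + 41 = 0:
  Δ = 13² - 4·41 = 169 - 164 = 5,  λ = (13 ± √5)/2 = (13 ± 2.2361)/2 ≈ 7.618 or 5.382.
  Sorted: λ_1 = 7.618,  λ_2 = 6,  λ_3 = 5.382  (check: sum = 19 = tr ✓).

Step 4 — unit eigenvector for λ_1 ≈ 7.618: v spans the null space of (Sigma - λ_1 I), whose rows are
  r_1 = (-0.618, 0, -1),  r_2 = (0, -1.618, 0),  r_3 = (-1, 0, -1.618).
  v is orthogonal to every row, so take v ∝ r_1 × r_2 = ((0)·(0) - (-1)·(-1.618), (-1)·(0) - (-0.618)·(0), (-0.618)·(-1.618) - (0)·(0)) ≈ (-1.618, 0, 1).
  Rescale (multiply by -1 so the first nonzero entry is positive): u = (1.618, 0, -1).
  ||u|| = √((1.618)² + (0)² + (-1)²) = √(3.618) ≈ 1.9021,  v_1 = u/||u|| ≈ (0.8507, 0, -0.5257) (||v_1|| = 1).

λ_1 = 7.618,  λ_2 = 6,  λ_3 = 5.382;  v_1 ≈ (0.8507, 0, -0.5257)


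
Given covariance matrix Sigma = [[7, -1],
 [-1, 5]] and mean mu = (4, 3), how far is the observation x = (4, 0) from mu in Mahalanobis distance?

Step 1 — centre the observation: (x - mu) = (0, -3).

Step 2 — invert Sigma. det(Sigma) = 7·5 - (-1)² = 34.
  Sigma^{-1} = (1/det) · [[d, -b], [-b, a]] = [[0.1471, 0.0294],
 [0.0294, 0.2059]].

Step 3 — form the quadratic (x - mu)^T · Sigma^{-1} · (x - mu):
  Sigma^{-1} · (x - mu) = (-0.0882, -0.6176).
  (x - mu)^T · [Sigma^{-1} · (x - mu)] = (0)·(-0.0882) + (-3)·(-0.6176) = 1.8529.

Step 4 — take square root: d = √(1.8529) ≈ 1.3612.

d(x, mu) = √(1.8529) ≈ 1.3612


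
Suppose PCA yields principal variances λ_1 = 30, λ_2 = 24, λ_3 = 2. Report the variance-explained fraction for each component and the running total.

Step 1 — total variance = trace(Sigma) = Σ λ_i = 30 + 24 + 2 = 56.

Step 2 — fraction explained by component i = λ_i / Σ λ:
  PC1: 30/56 = 0.5357
  PC2: 24/56 = 0.4286
  PC3: 2/56 = 0.0357

Step 3 — cumulative fraction after k components = (λ_1 + ... + λ_k) / Σ λ:
  k = 1: 30/56 = 0.5357
  k = 2: (30 + 24)/56 = 54/56 = 0.9643
  k = 3: (30 + 24 + 2)/56 = 56/56 = 1

Summary (fraction, with percent):

explained: PC1 0.5357 (53.57%), PC2 0.4286 (42.86%), PC3 0.0357 (3.57%);  cumulative: 0.5357, 0.9643, 1


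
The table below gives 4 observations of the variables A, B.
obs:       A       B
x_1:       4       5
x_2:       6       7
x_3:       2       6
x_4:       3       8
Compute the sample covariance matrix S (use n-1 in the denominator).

Step 1 — column means:
  mean(A) = (4 + 6 + 2 + 3) / 4 = 15/4 = 3.75
  mean(B) = (5 + 7 + 6 + 8) / 4 = 26/4 = 6.5

Step 2 — sample covariance S[i,j] = (1/(n-1)) · Σ_k (x_{k,i} - mean_i) · (x_{k,j} - mean_j), with n-1 = 3.
  S[A,A] = ((0.25)·(0.25) + (2.25)·(2.25) + (-1.75)·(-1.75) + (-0.75)·(-0.75)) / 3 = 8.75/3 = 2.9167
  S[A,B] = ((0.25)·(-1.5) + (2.25)·(0.5) + (-1.75)·(-0.5) + (-0.75)·(1.5)) / 3 = 0.5/3 = 0.1667
  S[B,B] = ((-1.5)·(-1.5) + (0.5)·(0.5) + (-0.5)·(-0.5) + (1.5)·(1.5)) / 3 = 5/3 = 1.6667

S is symmetric (S[j,i] = S[i,j]). Assembling:

S = [[2.9167, 0.1667],
 [0.1667, 1.6667]]


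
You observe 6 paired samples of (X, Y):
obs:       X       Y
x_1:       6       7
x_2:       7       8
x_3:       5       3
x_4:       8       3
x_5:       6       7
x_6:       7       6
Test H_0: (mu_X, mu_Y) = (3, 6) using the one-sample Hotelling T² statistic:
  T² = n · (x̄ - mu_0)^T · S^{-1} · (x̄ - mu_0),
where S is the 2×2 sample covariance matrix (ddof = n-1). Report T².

Step 1 — sample mean vector:
  mean(X) = (6 + 7 + 5 + 8 + 6 + 7) / 6 = 39/6 = 6.5
  mean(Y) = (7 + 8 + 3 + 3 + 7 + 6) / 6 = 34/6 = 5.6667
  x̄ = (6.5, 5.6667),  deviation x̄ - mu_0 = (6.5, 5.6667) - (3, 6) = (3.5, -0.3333).

Step 2 — sample covariance matrix, S[i,j] = (1/(n-1)) · Σ_k (x_{k,i} - mean_i) · (x_{k,j} - mean_j), divisor n-1 = 5:
  S[X,X] = ((-0.5)·(-0.5) + (0.5)·(0.5) + (-1.5)·(-1.5) + (1.5)·(1.5) + (-0.5)·(-0.5) + (0.5)·(0.5)) / 5 = 5.5/5 = 1.1
  S[X,Y] = ((-0.5)·(1.3333) + (0.5)·(2.3333) + (-1.5)·(-2.6667) + (1.5)·(-2.6667) + (-0.5)·(1.3333) + (0.5)·(0.3333)) / 5 = 0/5 = 0
  S[Y,Y] = ((1.3333)·(1.3333) + (2.3333)·(2.3333) + (-2.6667)·(-2.6667) + (-2.6667)·(-2.6667) + (1.3333)·(1.3333) + (0.3333)·(0.3333)) / 5 = 23.3333/5 = 4.6667
  S = [[1.1, 0],
 [0, 4.6667]].

Step 3 — invert S. det(S) = 1.1·4.6667 - (0)² = 5.1333.
  S^{-1} = (1/det) · [[d, -b], [-b, a]] = [[0.9091, 0],
 [0, 0.2143]].

Step 4 — quadratic form (x̄ - mu_0)^T · S^{-1} · (x̄ - mu_0):
  S^{-1} · (x̄ - mu_0) = (3.1818, -0.0714),
  (x̄ - mu_0)^T · [...] = (3.5)·(3.1818) + (-0.3333)·(-0.0714) = 11.1602.

Step 5 — scale by n: T² = 6 · 11.1602 = 66.961.

T² ≈ 66.961


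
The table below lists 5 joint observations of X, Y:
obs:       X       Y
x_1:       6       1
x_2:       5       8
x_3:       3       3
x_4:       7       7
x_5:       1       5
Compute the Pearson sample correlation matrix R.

Step 1 — column means:
  mean(X) = (6 + 5 + 3 + 7 + 1) / 5 = 22/5 = 4.4
  mean(Y) = (1 + 8 + 3 + 7 + 5) / 5 = 24/5 = 4.8

Step 2 — sample variances and covariances s[i,j] = (1/(n-1)) · Σ_k (x_{k,i} - mean_i) · (x_{k,j} - mean_j), with n-1 = 4:
  s[X,X] = ((1.6)·(1.6) + (0.6)·(0.6) + (-1.4)·(-1.4) + (2.6)·(2.6) + (-3.4)·(-3.4)) / 4 = 23.2/4 = 5.8
  s[X,Y] = ((1.6)·(-3.8) + (0.6)·(3.2) + (-1.4)·(-1.8) + (2.6)·(2.2) + (-3.4)·(0.2)) / 4 = 3.4/4 = 0.85
  s[Y,Y] = ((-3.8)·(-3.8) + (3.2)·(3.2) + (-1.8)·(-1.8) + (2.2)·(2.2) + (0.2)·(0.2)) / 4 = 32.8/4 = 8.2
  Sample standard deviations s_i = √(s[i,i]):
  s(X) = √(5.8) = 2.4083
  s(Y) = √(8.2) = 2.8636

Step 3 — r_{ij} = s_{ij} / (s_i · s_j):
  r[X,X] = 1 (diagonal).
  r[X,Y] = 0.85 / (2.4083 · 2.8636) = 0.85 / 6.8964 = 0.1233
  r[Y,Y] = 1 (diagonal).

R is symmetric with unit diagonal. Assembling:

R = [[1, 0.1233],
 [0.1233, 1]]


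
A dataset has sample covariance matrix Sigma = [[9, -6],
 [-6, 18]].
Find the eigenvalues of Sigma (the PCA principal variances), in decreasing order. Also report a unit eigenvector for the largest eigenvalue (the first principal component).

Step 1 — characteristic polynomial of 2×2 Sigma:
  det(Sigma - λI) = λ² - trace · λ + det = 0.
  trace = 9 + 18 = 27, det = 9·18 - (-6)² = 126.
Step 2 — discriminant:
  Δ = trace² - 4·det = 729 - 504 = 225.
Step 3 — eigenvalues:
  λ = (trace ± √Δ)/2 = (27 ± 15)/2,
  λ_1 = 21,  λ_2 = 6.

Step 4 — unit eigenvector for λ_1: solve (Sigma - λ_1 I)v = 0. First row:
  (9 - 21)·v_x + (-6)·v_y = 0, i.e. (-12)·v_x + (-6)·v_y = 0,
  so v ∝ (b, λ_1 - a) = (-6, 12); multiply by -1 so the first entry is positive: u = (6, -12).
  ||u|| = √((6)² + (-12)²) = √(180) ≈ 13.4164,
  v_1 = u/||u|| ≈ (0.4472, -0.8944) (||v_1|| = 1).

λ_1 = 21,  λ_2 = 6;  v_1 ≈ (0.4472, -0.8944)


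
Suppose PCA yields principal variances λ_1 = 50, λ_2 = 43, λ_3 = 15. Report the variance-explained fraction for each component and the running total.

Step 1 — total variance = trace(Sigma) = Σ λ_i = 50 + 43 + 15 = 108.

Step 2 — fraction explained by component i = λ_i / Σ λ:
  PC1: 50/108 = 0.463
  PC2: 43/108 = 0.3981
  PC3: 15/108 = 0.1389

Step 3 — cumulative fraction after k components = (λ_1 + ... + λ_k) / Σ λ:
  k = 1: 50/108 = 0.463
  k = 2: (50 + 43)/108 = 93/108 = 0.8611
  k = 3: (50 + 43 + 15)/108 = 108/108 = 1

Summary (fraction, with percent):

explained: PC1 0.463 (46.3%), PC2 0.3981 (39.81%), PC3 0.1389 (13.89%);  cumulative: 0.463, 0.8611, 1


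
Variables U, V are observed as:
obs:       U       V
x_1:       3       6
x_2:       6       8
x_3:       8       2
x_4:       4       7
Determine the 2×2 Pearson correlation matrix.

Step 1 — column means:
  mean(U) = (3 + 6 + 8 + 4) / 4 = 21/4 = 5.25
  mean(V) = (6 + 8 + 2 + 7) / 4 = 23/4 = 5.75

Step 2 — sample variances and covariances s[i,j] = (1/(n-1)) · Σ_k (x_{k,i} - mean_i) · (x_{k,j} - mean_j), with n-1 = 3:
  s[U,U] = ((-2.25)·(-2.25) + (0.75)·(0.75) + (2.75)·(2.75) + (-1.25)·(-1.25)) / 3 = 14.75/3 = 4.9167
  s[U,V] = ((-2.25)·(0.25) + (0.75)·(2.25) + (2.75)·(-3.75) + (-1.25)·(1.25)) / 3 = -10.75/3 = -3.5833
  s[V,V] = ((0.25)·(0.25) + (2.25)·(2.25) + (-3.75)·(-3.75) + (1.25)·(1.25)) / 3 = 20.75/3 = 6.9167
  Sample standard deviations s_i = √(s[i,i]):
  s(U) = √(4.9167) = 2.2174
  s(V) = √(6.9167) = 2.63

Step 3 — r_{ij} = s_{ij} / (s_i · s_j):
  r[U,U] = 1 (diagonal).
  r[U,V] = -3.5833 / (2.2174 · 2.63) = -3.5833 / 5.8315 = -0.6145
  r[V,V] = 1 (diagonal).

R is symmetric with unit diagonal. Assembling:

R = [[1, -0.6145],
 [-0.6145, 1]]


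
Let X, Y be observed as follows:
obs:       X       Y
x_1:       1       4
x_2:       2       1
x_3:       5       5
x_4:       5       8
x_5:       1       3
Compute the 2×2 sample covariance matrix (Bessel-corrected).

Step 1 — column means:
  mean(X) = (1 + 2 + 5 + 5 + 1) / 5 = 14/5 = 2.8
  mean(Y) = (4 + 1 + 5 + 8 + 3) / 5 = 21/5 = 4.2

Step 2 — sample covariance S[i,j] = (1/(n-1)) · Σ_k (x_{k,i} - mean_i) · (x_{k,j} - mean_j), with n-1 = 4.
  S[X,X] = ((-1.8)·(-1.8) + (-0.8)·(-0.8) + (2.2)·(2.2) + (2.2)·(2.2) + (-1.8)·(-1.8)) / 4 = 16.8/4 = 4.2
  S[X,Y] = ((-1.8)·(-0.2) + (-0.8)·(-3.2) + (2.2)·(0.8) + (2.2)·(3.8) + (-1.8)·(-1.2)) / 4 = 15.2/4 = 3.8
  S[Y,Y] = ((-0.2)·(-0.2) + (-3.2)·(-3.2) + (0.8)·(0.8) + (3.8)·(3.8) + (-1.2)·(-1.2)) / 4 = 26.8/4 = 6.7

S is symmetric (S[j,i] = S[i,j]). Assembling:

S = [[4.2, 3.8],
 [3.8, 6.7]]


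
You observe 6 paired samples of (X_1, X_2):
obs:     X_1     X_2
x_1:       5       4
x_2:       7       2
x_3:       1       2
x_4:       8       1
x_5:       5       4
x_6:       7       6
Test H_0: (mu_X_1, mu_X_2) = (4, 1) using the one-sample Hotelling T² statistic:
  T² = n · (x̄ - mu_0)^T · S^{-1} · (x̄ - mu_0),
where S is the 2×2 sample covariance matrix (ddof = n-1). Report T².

Step 1 — sample mean vector:
  mean(X_1) = (5 + 7 + 1 + 8 + 5 + 7) / 6 = 33/6 = 5.5
  mean(X_2) = (4 + 2 + 2 + 1 + 4 + 6) / 6 = 19/6 = 3.1667
  x̄ = (5.5, 3.1667),  deviation x̄ - mu_0 = (5.5, 3.1667) - (4, 1) = (1.5, 2.1667).

Step 2 — sample covariance matrix, S[i,j] = (1/(n-1)) · Σ_k (x_{k,i} - mean_i) · (x_{k,j} - mean_j), divisor n-1 = 5:
  S[X_1,X_1] = ((-0.5)·(-0.5) + (1.5)·(1.5) + (-4.5)·(-4.5) + (2.5)·(2.5) + (-0.5)·(-0.5) + (1.5)·(1.5)) / 5 = 31.5/5 = 6.3
  S[X_1,X_2] = ((-0.5)·(0.8333) + (1.5)·(-1.1667) + (-4.5)·(-1.1667) + (2.5)·(-2.1667) + (-0.5)·(0.8333) + (1.5)·(2.8333)) / 5 = 1.5/5 = 0.3
  S[X_2,X_2] = ((0.8333)·(0.8333) + (-1.1667)·(-1.1667) + (-1.1667)·(-1.1667) + (-2.1667)·(-2.1667) + (0.8333)·(0.8333) + (2.8333)·(2.8333)) / 5 = 16.8333/5 = 3.3667
  S = [[6.3, 0.3],
 [0.3, 3.3667]].

Step 3 — invert S. det(S) = 6.3·3.3667 - (0.3)² = 21.12.
  S^{-1} = (1/det) · [[d, -b], [-b, a]] = [[0.1594, -0.0142],
 [-0.0142, 0.2983]].

Step 4 — quadratic form (x̄ - mu_0)^T · S^{-1} · (x̄ - mu_0):
  S^{-1} · (x̄ - mu_0) = (0.2083, 0.625),
  (x̄ - mu_0)^T · [...] = (1.5)·(0.2083) + (2.1667)·(0.625) = 1.6667.

Step 5 — scale by n: T² = 6 · 1.6667 = 10.

T² ≈ 10


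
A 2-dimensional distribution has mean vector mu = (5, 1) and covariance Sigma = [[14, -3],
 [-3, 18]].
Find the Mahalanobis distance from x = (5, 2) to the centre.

Step 1 — centre the observation: (x - mu) = (0, 1).

Step 2 — invert Sigma. det(Sigma) = 14·18 - (-3)² = 243.
  Sigma^{-1} = (1/det) · [[d, -b], [-b, a]] = [[0.0741, 0.0123],
 [0.0123, 0.0576]].

Step 3 — form the quadratic (x - mu)^T · Sigma^{-1} · (x - mu):
  Sigma^{-1} · (x - mu) = (0.0123, 0.0576).
  (x - mu)^T · [Sigma^{-1} · (x - mu)] = (0)·(0.0123) + (1)·(0.0576) = 0.0576.

Step 4 — take square root: d = √(0.0576) ≈ 0.24.

d(x, mu) = √(0.0576) ≈ 0.24


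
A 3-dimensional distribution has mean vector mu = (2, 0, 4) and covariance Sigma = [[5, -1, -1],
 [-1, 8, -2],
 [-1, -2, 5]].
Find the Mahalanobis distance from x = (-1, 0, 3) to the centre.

Step 1 — centre the observation: (x - mu) = (-3, 0, -1).

Step 2 — invert Sigma (cofactor / det for 3×3, or solve directly):
  Sigma^{-1} = [[0.2209, 0.0429, 0.0613],
 [0.0429, 0.1472, 0.0675],
 [0.0613, 0.0675, 0.2393]].

Step 3 — form the quadratic (x - mu)^T · Sigma^{-1} · (x - mu):
  Sigma^{-1} · (x - mu) = (-0.7239, -0.1963, -0.4233).
  (x - mu)^T · [Sigma^{-1} · (x - mu)] = (-3)·(-0.7239) + (0)·(-0.1963) + (-1)·(-0.4233) = 2.5951.

Step 4 — take square root: d = √(2.5951) ≈ 1.6109.

d(x, mu) = √(2.5951) ≈ 1.6109


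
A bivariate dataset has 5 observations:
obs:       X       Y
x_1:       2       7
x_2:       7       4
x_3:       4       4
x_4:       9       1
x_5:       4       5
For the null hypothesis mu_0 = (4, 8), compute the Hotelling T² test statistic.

Step 1 — sample mean vector:
  mean(X) = (2 + 7 + 4 + 9 + 4) / 5 = 26/5 = 5.2
  mean(Y) = (7 + 4 + 4 + 1 + 5) / 5 = 21/5 = 4.2
  x̄ = (5.2, 4.2),  deviation x̄ - mu_0 = (5.2, 4.2) - (4, 8) = (1.2, -3.8).

Step 2 — sample covariance matrix, S[i,j] = (1/(n-1)) · Σ_k (x_{k,i} - mean_i) · (x_{k,j} - mean_j), divisor n-1 = 4:
  S[X,X] = ((-3.2)·(-3.2) + (1.8)·(1.8) + (-1.2)·(-1.2) + (3.8)·(3.8) + (-1.2)·(-1.2)) / 4 = 30.8/4 = 7.7
  S[X,Y] = ((-3.2)·(2.8) + (1.8)·(-0.2) + (-1.2)·(-0.2) + (3.8)·(-3.2) + (-1.2)·(0.8)) / 4 = -22.2/4 = -5.55
  S[Y,Y] = ((2.8)·(2.8) + (-0.2)·(-0.2) + (-0.2)·(-0.2) + (-3.2)·(-3.2) + (0.8)·(0.8)) / 4 = 18.8/4 = 4.7
  S = [[7.7, -5.55],
 [-5.55, 4.7]].

Step 3 — invert S. det(S) = 7.7·4.7 - (-5.55)² = 5.3875.
  S^{-1} = (1/det) · [[d, -b], [-b, a]] = [[0.8724, 1.0302],
 [1.0302, 1.4292]].

Step 4 — quadratic form (x̄ - mu_0)^T · S^{-1} · (x̄ - mu_0):
  S^{-1} · (x̄ - mu_0) = (-2.8677, -4.1949),
  (x̄ - mu_0)^T · [...] = (1.2)·(-2.8677) + (-3.8)·(-4.1949) = 12.4993.

Step 5 — scale by n: T² = 5 · 12.4993 = 62.4965.

T² ≈ 62.4965


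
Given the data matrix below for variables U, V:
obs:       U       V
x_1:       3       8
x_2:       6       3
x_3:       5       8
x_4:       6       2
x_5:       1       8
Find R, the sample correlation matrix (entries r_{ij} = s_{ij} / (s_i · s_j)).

Step 1 — column means:
  mean(U) = (3 + 6 + 5 + 6 + 1) / 5 = 21/5 = 4.2
  mean(V) = (8 + 3 + 8 + 2 + 8) / 5 = 29/5 = 5.8

Step 2 — sample variances and covariances s[i,j] = (1/(n-1)) · Σ_k (x_{k,i} - mean_i) · (x_{k,j} - mean_j), with n-1 = 4:
  s[U,U] = ((-1.2)·(-1.2) + (1.8)·(1.8) + (0.8)·(0.8) + (1.8)·(1.8) + (-3.2)·(-3.2)) / 4 = 18.8/4 = 4.7
  s[U,V] = ((-1.2)·(2.2) + (1.8)·(-2.8) + (0.8)·(2.2) + (1.8)·(-3.8) + (-3.2)·(2.2)) / 4 = -19.8/4 = -4.95
  s[V,V] = ((2.2)·(2.2) + (-2.8)·(-2.8) + (2.2)·(2.2) + (-3.8)·(-3.8) + (2.2)·(2.2)) / 4 = 36.8/4 = 9.2
  Sample standard deviations s_i = √(s[i,i]):
  s(U) = √(4.7) = 2.1679
  s(V) = √(9.2) = 3.0332

Step 3 — r_{ij} = s_{ij} / (s_i · s_j):
  r[U,U] = 1 (diagonal).
  r[U,V] = -4.95 / (2.1679 · 3.0332) = -4.95 / 6.5757 = -0.7528
  r[V,V] = 1 (diagonal).

R is symmetric with unit diagonal. Assembling:

R = [[1, -0.7528],
 [-0.7528, 1]]


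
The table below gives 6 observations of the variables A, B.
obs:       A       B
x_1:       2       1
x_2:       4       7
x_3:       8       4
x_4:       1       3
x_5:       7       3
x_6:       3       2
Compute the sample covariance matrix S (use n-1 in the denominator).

Step 1 — column means:
  mean(A) = (2 + 4 + 8 + 1 + 7 + 3) / 6 = 25/6 = 4.1667
  mean(B) = (1 + 7 + 4 + 3 + 3 + 2) / 6 = 20/6 = 3.3333

Step 2 — sample covariance S[i,j] = (1/(n-1)) · Σ_k (x_{k,i} - mean_i) · (x_{k,j} - mean_j), with n-1 = 5.
  S[A,A] = ((-2.1667)·(-2.1667) + (-0.1667)·(-0.1667) + (3.8333)·(3.8333) + (-3.1667)·(-3.1667) + (2.8333)·(2.8333) + (-1.1667)·(-1.1667)) / 5 = 38.8333/5 = 7.7667
  S[A,B] = ((-2.1667)·(-2.3333) + (-0.1667)·(3.6667) + (3.8333)·(0.6667) + (-3.1667)·(-0.3333) + (2.8333)·(-0.3333) + (-1.1667)·(-1.3333)) / 5 = 8.6667/5 = 1.7333
  S[B,B] = ((-2.3333)·(-2.3333) + (3.6667)·(3.6667) + (0.6667)·(0.6667) + (-0.3333)·(-0.3333) + (-0.3333)·(-0.3333) + (-1.3333)·(-1.3333)) / 5 = 21.3333/5 = 4.2667

S is symmetric (S[j,i] = S[i,j]). Assembling:

S = [[7.7667, 1.7333],
 [1.7333, 4.2667]]


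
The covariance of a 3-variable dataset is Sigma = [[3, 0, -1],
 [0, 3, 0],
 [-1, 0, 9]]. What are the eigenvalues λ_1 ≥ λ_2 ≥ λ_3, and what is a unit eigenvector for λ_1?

Step 1 — characteristic polynomial p(λ) = det(λI - Sigma) = λ³ - tr·λ² + c_1·λ - det, where tr = trace, c_1 = sum of the principal 2×2 minors, det = det(Sigma):
  tr = 3 + 3 + 9 = 15,
  c_1 = (3·3 - (0)²) + (3·9 - (-1)²) + (3·9 - (0)²) = 9 + 26 + 27 = 62,
  det = 3·(3·9 - (0)²) - (0)·((0)·9 - (0)·(-1)) + (-1)·((0)·(0) - 3·(-1)) = 3·(27) - (0)·(0) + (-1)·(3) = 78.
  So p(λ) = λ³ - 15λ² + 62λ - 78.
Step 2 — look for an integer root (rational root theorem: any rational root is an integer divisor of 78). Testing λ = 3:
  p(3) = 27 - 135 + 186 - 78 = 0  ✓
  Dividing out (λ - 3): p(λ) = (λ - 3)(λ² - 12λ + 26).
Step 3 — remaining eigenvalues from the quadratic λ² - 12λ + 26 = 0:
  Δ = 12² - 4·26 = 144 - 104 = 40,  λ = (12 ± √40)/2 = (12 ± 6.3246)/2 ≈ 9.1623 or 2.8377.
  Sorted: λ_1 = 9.1623,  λ_2 = 3,  λ_3 = 2.8377  (check: sum = 15 = tr ✓).

Step 4 — unit eigenvector for λ_1 ≈ 9.1623: v spans the null space of (Sigma - λ_1 I), whose rows are
  r_1 = (-6.1623, 0, -1),  r_2 = (0, -6.1623, 0),  r_3 = (-1, 0, -0.1623).
  v is orthogonal to every row, so take v ∝ r_1 × r_2 = ((0)·(0) - (-1)·(-6.1623), (-1)·(0) - (-6.1623)·(0), (-6.1623)·(-6.1623) - (0)·(0)) ≈ (-6.1623, 0, 37.9737).
  Rescale (multiply by -1 so the first nonzero entry is positive): u = (6.1623, 0, -37.9737).
  ||u|| = √((6.1623)² + (0)² + (-37.9737)²) = √(1479.973) ≈ 38.4704,  v_1 = u/||u|| ≈ (0.1602, 0, -0.9871) (||v_1|| = 1).

λ_1 = 9.1623,  λ_2 = 3,  λ_3 = 2.8377;  v_1 ≈ (0.1602, 0, -0.9871)


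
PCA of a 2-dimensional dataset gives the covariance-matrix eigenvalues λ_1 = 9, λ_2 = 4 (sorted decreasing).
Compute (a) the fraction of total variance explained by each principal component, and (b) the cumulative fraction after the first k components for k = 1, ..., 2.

Step 1 — total variance = trace(Sigma) = Σ λ_i = 9 + 4 = 13.

Step 2 — fraction explained by component i = λ_i / Σ λ:
  PC1: 9/13 = 0.6923
  PC2: 4/13 = 0.3077

Step 3 — cumulative fraction after k components = (λ_1 + ... + λ_k) / Σ λ:
  k = 1: 9/13 = 0.6923
  k = 2: (9 + 4)/13 = 13/13 = 1

Summary (fraction, with percent):

explained: PC1 0.6923 (69.23%), PC2 0.3077 (30.77%);  cumulative: 0.6923, 1


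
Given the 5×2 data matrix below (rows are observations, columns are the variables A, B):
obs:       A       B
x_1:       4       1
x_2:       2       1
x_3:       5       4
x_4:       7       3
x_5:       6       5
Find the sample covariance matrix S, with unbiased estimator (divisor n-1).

Step 1 — column means:
  mean(A) = (4 + 2 + 5 + 7 + 6) / 5 = 24/5 = 4.8
  mean(B) = (1 + 1 + 4 + 3 + 5) / 5 = 14/5 = 2.8

Step 2 — sample covariance S[i,j] = (1/(n-1)) · Σ_k (x_{k,i} - mean_i) · (x_{k,j} - mean_j), with n-1 = 4.
  S[A,A] = ((-0.8)·(-0.8) + (-2.8)·(-2.8) + (0.2)·(0.2) + (2.2)·(2.2) + (1.2)·(1.2)) / 4 = 14.8/4 = 3.7
  S[A,B] = ((-0.8)·(-1.8) + (-2.8)·(-1.8) + (0.2)·(1.2) + (2.2)·(0.2) + (1.2)·(2.2)) / 4 = 9.8/4 = 2.45
  S[B,B] = ((-1.8)·(-1.8) + (-1.8)·(-1.8) + (1.2)·(1.2) + (0.2)·(0.2) + (2.2)·(2.2)) / 4 = 12.8/4 = 3.2

S is symmetric (S[j,i] = S[i,j]). Assembling:

S = [[3.7, 2.45],
 [2.45, 3.2]]


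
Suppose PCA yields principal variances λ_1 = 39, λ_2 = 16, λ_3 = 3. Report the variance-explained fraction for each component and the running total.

Step 1 — total variance = trace(Sigma) = Σ λ_i = 39 + 16 + 3 = 58.

Step 2 — fraction explained by component i = λ_i / Σ λ:
  PC1: 39/58 = 0.6724
  PC2: 16/58 = 0.2759
  PC3: 3/58 = 0.0517

Step 3 — cumulative fraction after k components = (λ_1 + ... + λ_k) / Σ λ:
  k = 1: 39/58 = 0.6724
  k = 2: (39 + 16)/58 = 55/58 = 0.9483
  k = 3: (39 + 16 + 3)/58 = 58/58 = 1

Summary (fraction, with percent):

explained: PC1 0.6724 (67.24%), PC2 0.2759 (27.59%), PC3 0.0517 (5.17%);  cumulative: 0.6724, 0.9483, 1


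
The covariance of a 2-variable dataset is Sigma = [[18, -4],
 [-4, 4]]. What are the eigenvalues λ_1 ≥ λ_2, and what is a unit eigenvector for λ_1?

Step 1 — characteristic polynomial of 2×2 Sigma:
  det(Sigma - λI) = λ² - trace · λ + det = 0.
  trace = 18 + 4 = 22, det = 18·4 - (-4)² = 56.
Step 2 — discriminant:
  Δ = trace² - 4·det = 484 - 224 = 260.
Step 3 — eigenvalues:
  λ = (trace ± √Δ)/2 = (22 ± 16.1245)/2,
  λ_1 = 19.0623,  λ_2 = 2.9377.

Step 4 — unit eigenvector for λ_1: solve (Sigma - λ_1 I)v = 0. First row:
  (18 - 19.0623)·v_x + (-4)·v_y = 0, i.e. (-1.0623)·v_x + (-4)·v_y = 0,
  so v ∝ (b, λ_1 - a) = (-4, 1.0623); multiply by -1 so the first entry is positive: u = (4, -1.0623).
  ||u|| = √((4)² + (-1.0623)²) = √(17.1284) ≈ 4.1386,
  v_1 = u/||u|| ≈ (0.9665, -0.2567) (||v_1|| = 1).

λ_1 = 19.0623,  λ_2 = 2.9377;  v_1 ≈ (0.9665, -0.2567)


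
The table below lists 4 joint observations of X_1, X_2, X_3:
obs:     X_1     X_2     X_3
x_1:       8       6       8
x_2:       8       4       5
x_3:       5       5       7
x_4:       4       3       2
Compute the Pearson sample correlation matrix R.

Step 1 — column means:
  mean(X_1) = (8 + 8 + 5 + 4) / 4 = 25/4 = 6.25
  mean(X_2) = (6 + 4 + 5 + 3) / 4 = 18/4 = 4.5
  mean(X_3) = (8 + 5 + 7 + 2) / 4 = 22/4 = 5.5

Step 2 — sample variances and covariances s[i,j] = (1/(n-1)) · Σ_k (x_{k,i} - mean_i) · (x_{k,j} - mean_j), with n-1 = 3:
  s[X_1,X_1] = ((1.75)·(1.75) + (1.75)·(1.75) + (-1.25)·(-1.25) + (-2.25)·(-2.25)) / 3 = 12.75/3 = 4.25
  s[X_1,X_2] = ((1.75)·(1.5) + (1.75)·(-0.5) + (-1.25)·(0.5) + (-2.25)·(-1.5)) / 3 = 4.5/3 = 1.5
  s[X_1,X_3] = ((1.75)·(2.5) + (1.75)·(-0.5) + (-1.25)·(1.5) + (-2.25)·(-3.5)) / 3 = 9.5/3 = 3.1667
  s[X_2,X_2] = ((1.5)·(1.5) + (-0.5)·(-0.5) + (0.5)·(0.5) + (-1.5)·(-1.5)) / 3 = 5/3 = 1.6667
  s[X_2,X_3] = ((1.5)·(2.5) + (-0.5)·(-0.5) + (0.5)·(1.5) + (-1.5)·(-3.5)) / 3 = 10/3 = 3.3333
  s[X_3,X_3] = ((2.5)·(2.5) + (-0.5)·(-0.5) + (1.5)·(1.5) + (-3.5)·(-3.5)) / 3 = 21/3 = 7
  Sample standard deviations s_i = √(s[i,i]):
  s(X_1) = √(4.25) = 2.0616
  s(X_2) = √(1.6667) = 1.291
  s(X_3) = √(7) = 2.6458

Step 3 — r_{ij} = s_{ij} / (s_i · s_j):
  r[X_1,X_1] = 1 (diagonal).
  r[X_1,X_2] = 1.5 / (2.0616 · 1.291) = 1.5 / 2.6615 = 0.5636
  r[X_1,X_3] = 3.1667 / (2.0616 · 2.6458) = 3.1667 / 5.4544 = 0.5806
  r[X_2,X_2] = 1 (diagonal).
  r[X_2,X_3] = 3.3333 / (1.291 · 2.6458) = 3.3333 / 3.4157 = 0.9759
  r[X_3,X_3] = 1 (diagonal).

R is symmetric with unit diagonal. Assembling:

R = [[1, 0.5636, 0.5806],
 [0.5636, 1, 0.9759],
 [0.5806, 0.9759, 1]]


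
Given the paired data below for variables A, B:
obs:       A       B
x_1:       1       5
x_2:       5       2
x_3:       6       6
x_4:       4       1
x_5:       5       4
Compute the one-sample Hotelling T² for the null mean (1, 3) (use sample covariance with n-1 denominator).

Step 1 — sample mean vector:
  mean(A) = (1 + 5 + 6 + 4 + 5) / 5 = 21/5 = 4.2
  mean(B) = (5 + 2 + 6 + 1 + 4) / 5 = 18/5 = 3.6
  x̄ = (4.2, 3.6),  deviation x̄ - mu_0 = (4.2, 3.6) - (1, 3) = (3.2, 0.6).

Step 2 — sample covariance matrix, S[i,j] = (1/(n-1)) · Σ_k (x_{k,i} - mean_i) · (x_{k,j} - mean_j), divisor n-1 = 4:
  S[A,A] = ((-3.2)·(-3.2) + (0.8)·(0.8) + (1.8)·(1.8) + (-0.2)·(-0.2) + (0.8)·(0.8)) / 4 = 14.8/4 = 3.7
  S[A,B] = ((-3.2)·(1.4) + (0.8)·(-1.6) + (1.8)·(2.4) + (-0.2)·(-2.6) + (0.8)·(0.4)) / 4 = -0.6/4 = -0.15
  S[B,B] = ((1.4)·(1.4) + (-1.6)·(-1.6) + (2.4)·(2.4) + (-2.6)·(-2.6) + (0.4)·(0.4)) / 4 = 17.2/4 = 4.3
  S = [[3.7, -0.15],
 [-0.15, 4.3]].

Step 3 — invert S. det(S) = 3.7·4.3 - (-0.15)² = 15.8875.
  S^{-1} = (1/det) · [[d, -b], [-b, a]] = [[0.2707, 0.0094],
 [0.0094, 0.2329]].

Step 4 — quadratic form (x̄ - mu_0)^T · S^{-1} · (x̄ - mu_0):
  S^{-1} · (x̄ - mu_0) = (0.8718, 0.1699),
  (x̄ - mu_0)^T · [...] = (3.2)·(0.8718) + (0.6)·(0.1699) = 2.8916.

Step 5 — scale by n: T² = 5 · 2.8916 = 14.4579.

T² ≈ 14.4579


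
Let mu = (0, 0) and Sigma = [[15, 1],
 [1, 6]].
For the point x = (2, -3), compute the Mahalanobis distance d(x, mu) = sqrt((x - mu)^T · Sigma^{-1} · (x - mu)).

Step 1 — centre the observation: (x - mu) = (2, -3).

Step 2 — invert Sigma. det(Sigma) = 15·6 - (1)² = 89.
  Sigma^{-1} = (1/det) · [[d, -b], [-b, a]] = [[0.0674, -0.0112],
 [-0.0112, 0.1685]].

Step 3 — form the quadratic (x - mu)^T · Sigma^{-1} · (x - mu):
  Sigma^{-1} · (x - mu) = (0.1685, -0.5281).
  (x - mu)^T · [Sigma^{-1} · (x - mu)] = (2)·(0.1685) + (-3)·(-0.5281) = 1.9213.

Step 4 — take square root: d = √(1.9213) ≈ 1.3861.

d(x, mu) = √(1.9213) ≈ 1.3861
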